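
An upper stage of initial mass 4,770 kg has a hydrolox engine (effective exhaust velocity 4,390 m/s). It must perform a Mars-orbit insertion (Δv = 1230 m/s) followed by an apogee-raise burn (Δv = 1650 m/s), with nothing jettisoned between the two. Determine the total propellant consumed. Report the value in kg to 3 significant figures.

total propellant consumed ≈ 2290 kg

After the first burn: m = 4770 × exp(−1230/4390.0) = 4770 × 0.75565 = 3,604.45 kg.
After the second burn: m = 3,604.45 × exp(−1650/4390.0) = 3,604.45 × 0.68670 = 2,475.18 kg.
Total propellant = m₀ − m_final = 4770 − 2,475.18 = 2,294.82 kg.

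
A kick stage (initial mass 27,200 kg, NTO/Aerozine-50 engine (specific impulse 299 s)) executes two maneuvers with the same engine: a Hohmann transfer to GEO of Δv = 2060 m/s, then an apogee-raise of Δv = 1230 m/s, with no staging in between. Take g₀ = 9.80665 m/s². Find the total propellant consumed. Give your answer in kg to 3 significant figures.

v_e = Isp · g₀ = 299 × 9.80665 = 2932.2 m/s.
After the first burn: m = 27200 × exp(−2060/2932.2) = 27200 × 0.49532 = 13,472.7 kg.
After the second burn: m = 13,472.7 × exp(−1230/2932.2) = 13,472.7 × 0.65739 = 8,856.82 kg.
Total propellant = m₀ − m_final = 27200 − 8,856.82 = 18,343.18 kg.

total propellant consumed ≈ 18300 kg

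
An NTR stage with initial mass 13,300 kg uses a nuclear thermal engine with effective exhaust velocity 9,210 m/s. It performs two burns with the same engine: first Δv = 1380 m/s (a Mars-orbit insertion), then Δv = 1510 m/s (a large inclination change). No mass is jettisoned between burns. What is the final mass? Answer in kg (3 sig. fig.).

final mass ≈ 9720 kg

After the first burn: m = 13300 × exp(−1380/9210.0) = 13300 × 0.86085 = 11,449.3 kg.
After the second burn: m = 11,449.3 × exp(−1510/9210.0) = 11,449.3 × 0.84878 = 9,717.94 kg.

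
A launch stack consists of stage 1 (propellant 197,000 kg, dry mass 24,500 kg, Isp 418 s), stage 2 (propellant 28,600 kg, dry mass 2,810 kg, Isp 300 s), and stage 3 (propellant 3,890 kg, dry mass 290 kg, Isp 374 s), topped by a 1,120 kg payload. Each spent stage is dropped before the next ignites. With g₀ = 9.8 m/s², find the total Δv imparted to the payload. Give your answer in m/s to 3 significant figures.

Δv ≈ 15200 m/s

Ignition mass of stage 1 = 197,000+24,500 + 28,600+2,810 + 3,890+290 + 1,120 = 258,210 kg.
Stage 1: m₀ = 258,210 kg, m_f = 258,210 − 197,000 = 61,210 kg; Δv = 418×9.8×ln(4.218) = 4096.4×1.4395 ≈ 5897 m/s.
Stage 2: m₀ = 36,710 kg, m_f = 36,710 − 28,600 = 8,110 kg; Δv = 300×9.8×ln(4.527) = 2940.0×1.5100 ≈ 4439 m/s.
Stage 3: m₀ = 5,300 kg, m_f = 5,300 − 3,890 = 1,410 kg; Δv = 374×9.8×ln(3.759) = 3665.2×1.3241 ≈ 4853 m/s.
Total Δv = 5897 + 4439 + 4853 = 15189 m/s.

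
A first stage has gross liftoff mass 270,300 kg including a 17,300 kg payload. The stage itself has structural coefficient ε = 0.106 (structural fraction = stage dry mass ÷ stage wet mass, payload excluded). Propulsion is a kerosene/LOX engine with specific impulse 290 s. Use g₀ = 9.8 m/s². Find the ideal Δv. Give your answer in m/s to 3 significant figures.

Stage wet mass = m₀ − payload = 270,300 − 17,300 = 253,000 kg.
Stage dry mass = ε × stage wet mass = 0.106 × 253,000 = 26,818 kg.
Burnout mass m_f = stage dry + payload = 26,818 + 17,300 = 44,118 kg.
v_e = Isp · g₀ = 290 × 9.8 = 2842.0 m/s.
Rocket equation: Δv = v_e · ln(270,300/44,118) = 2842.0 × ln(6.127) = 2842.0 × 1.8127 ≈ 5152 m/s.

Δv ≈ 5150 m/s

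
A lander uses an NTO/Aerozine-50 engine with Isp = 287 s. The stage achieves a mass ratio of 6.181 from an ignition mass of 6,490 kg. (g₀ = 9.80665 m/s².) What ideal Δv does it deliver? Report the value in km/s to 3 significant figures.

v_e = Isp · g₀ = 287 × 9.80665 = 2814.5 m/s.
Δv = v_e · ln(6.181) = 2814.5 × 1.8215 ≈ 5126.6 m/s.

Δv ≈ 5.13 km/s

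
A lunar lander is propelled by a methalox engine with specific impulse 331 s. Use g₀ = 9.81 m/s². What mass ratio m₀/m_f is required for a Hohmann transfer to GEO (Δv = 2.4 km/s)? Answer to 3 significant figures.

v_e = Isp · g₀ = 331 × 9.81 = 3247.1 m/s.
m₀/m_f = exp(Δv / v_e) = exp(2400 / 3247.1) = exp(0.7391) = 2.0941.

mass ratio ≈ 2.09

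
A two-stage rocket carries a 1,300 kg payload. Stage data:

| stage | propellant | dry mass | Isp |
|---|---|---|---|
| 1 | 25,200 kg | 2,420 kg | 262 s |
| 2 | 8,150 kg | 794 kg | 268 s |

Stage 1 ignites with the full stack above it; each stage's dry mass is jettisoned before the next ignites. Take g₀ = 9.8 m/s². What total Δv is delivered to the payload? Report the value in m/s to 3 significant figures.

Ignition mass of stage 1 = 25,200+2,420 + 8,150+794 + 1,300 = 37,864 kg.
Stage 1: m₀ = 37,864 kg, m_f = 37,864 − 25,200 = 12,664 kg; Δv = 262×9.8×ln(2.99) = 2567.6×1.0952 ≈ 2812 m/s.
Stage 2: m₀ = 10,244 kg, m_f = 10,244 − 8,150 = 2,094 kg; Δv = 268×9.8×ln(4.892) = 2626.4×1.5876 ≈ 4170 m/s.
Total Δv = 2812 + 4170 = 6982 m/s.

Δv ≈ 6980 m/s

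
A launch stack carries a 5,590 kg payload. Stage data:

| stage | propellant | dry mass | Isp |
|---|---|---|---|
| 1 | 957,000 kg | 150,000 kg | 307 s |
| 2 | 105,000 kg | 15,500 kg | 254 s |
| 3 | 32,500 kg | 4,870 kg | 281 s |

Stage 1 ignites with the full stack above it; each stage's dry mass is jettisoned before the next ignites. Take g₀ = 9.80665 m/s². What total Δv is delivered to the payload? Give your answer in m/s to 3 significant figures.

Δv ≈ 10700 m/s

Ignition mass of stage 1 = 957,000+150,000 + 105,000+15,500 + 32,500+4,870 + 5,590 = 1,270,460 kg.
Stage 1: m₀ = 1,270,460 kg, m_f = 1,270,460 − 957,000 = 313,460 kg; Δv = 307×9.80665×ln(4.053) = 3010.6×1.3995 ≈ 4213 m/s.
Stage 2: m₀ = 163,460 kg, m_f = 163,460 − 105,000 = 58,460 kg; Δv = 254×9.80665×ln(2.796) = 2490.9×1.0282 ≈ 2561 m/s.
Stage 3: m₀ = 42,960 kg, m_f = 42,960 − 32,500 = 10,460 kg; Δv = 281×9.80665×ln(4.107) = 2755.7×1.4127 ≈ 3893 m/s.
Total Δv = 4213 + 2561 + 3893 = 10667 m/s.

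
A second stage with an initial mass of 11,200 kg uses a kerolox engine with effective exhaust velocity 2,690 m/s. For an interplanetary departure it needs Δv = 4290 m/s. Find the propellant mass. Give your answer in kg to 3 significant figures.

propellant mass ≈ 8930 kg

By the Tsiolkovsky rocket equation, m₀/m_f = exp(Δv / v_e) = exp(4290 / 2690.0) = exp(1.5948) = 4.9273.
m_f = 11,200 / 4.9273 = 2,273.05 kg, so propellant = m₀ − m_f = 11,200 − 2,273.05 = 8,926.95 kg.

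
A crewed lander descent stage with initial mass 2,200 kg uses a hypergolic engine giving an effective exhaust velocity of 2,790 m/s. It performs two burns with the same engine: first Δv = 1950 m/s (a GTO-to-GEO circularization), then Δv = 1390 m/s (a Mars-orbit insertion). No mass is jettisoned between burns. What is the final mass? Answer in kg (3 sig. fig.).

final mass ≈ 665 kg

After the first burn: m = 2200 × exp(−1950/2790.0) = 2200 × 0.49712 = 1,093.66 kg.
After the second burn: m = 1,093.66 × exp(−1390/2790.0) = 1,093.66 × 0.60762 = 664.53 kg.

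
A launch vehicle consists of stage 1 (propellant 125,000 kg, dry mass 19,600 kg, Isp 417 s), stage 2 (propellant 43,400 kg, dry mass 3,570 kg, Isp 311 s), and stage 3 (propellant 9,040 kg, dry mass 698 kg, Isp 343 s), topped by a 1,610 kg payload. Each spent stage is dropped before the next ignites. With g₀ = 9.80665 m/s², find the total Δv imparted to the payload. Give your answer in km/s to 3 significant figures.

Ignition mass of stage 1 = 125,000+19,600 + 43,400+3,570 + 9,040+698 + 1,610 = 202,918 kg.
Stage 1: m₀ = 202,918 kg, m_f = 202,918 − 125,000 = 77,918 kg; Δv = 417×9.80665×ln(2.604) = 4089.4×0.9571 ≈ 3914 m/s.
Stage 2: m₀ = 58,318 kg, m_f = 58,318 − 43,400 = 14,918 kg; Δv = 311×9.80665×ln(3.909) = 3049.9×1.3633 ≈ 4158 m/s.
Stage 3: m₀ = 11,348 kg, m_f = 11,348 − 9,040 = 2,308 kg; Δv = 343×9.80665×ln(4.917) = 3363.7×1.5927 ≈ 5357 m/s.
Total Δv = 3914 + 4158 + 5357 = 13429 m/s.

Δv ≈ 13.4 km/s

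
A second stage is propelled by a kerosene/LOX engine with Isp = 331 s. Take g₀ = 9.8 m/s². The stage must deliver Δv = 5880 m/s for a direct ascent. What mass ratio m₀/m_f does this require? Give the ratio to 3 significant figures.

v_e = Isp · g₀ = 331 × 9.8 = 3243.8 m/s.
By the Tsiolkovsky rocket equation, m₀/m_f = exp(Δv / v_e) = exp(5880 / 3243.8) = exp(1.8127) = 6.1269.

mass ratio ≈ 6.13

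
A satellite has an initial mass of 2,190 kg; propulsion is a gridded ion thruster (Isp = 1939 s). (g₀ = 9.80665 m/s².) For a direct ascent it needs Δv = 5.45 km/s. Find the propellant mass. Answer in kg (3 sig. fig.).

propellant mass ≈ 546 kg

v_e = Isp · g₀ = 1939 × 9.80665 = 19015.1 m/s.
By the Tsiolkovsky rocket equation, m₀/m_f = exp(Δv / v_e) = exp(5450 / 19015.1) = exp(0.2866) = 1.3319.
m_f = 2,190 / 1.3319 = 1,644.27 kg, so propellant = m₀ − m_f = 2,190 − 1,644.27 = 545.73 kg.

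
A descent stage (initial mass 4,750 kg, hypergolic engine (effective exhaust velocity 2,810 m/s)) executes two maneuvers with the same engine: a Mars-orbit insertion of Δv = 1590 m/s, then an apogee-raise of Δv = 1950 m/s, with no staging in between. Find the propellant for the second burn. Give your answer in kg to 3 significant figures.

propellant for the second burn ≈ 1350 kg

After the first burn: m = 4750 × exp(−1590/2810.0) = 4750 × 0.56789 = 2,697.48 kg.
After the second burn: m = 2,697.48 × exp(−1950/2810.0) = 2,697.48 × 0.49960 = 1,347.66 kg.
Second-burn propellant = 2,697.48 − 1,347.66 = 1,349.82 kg.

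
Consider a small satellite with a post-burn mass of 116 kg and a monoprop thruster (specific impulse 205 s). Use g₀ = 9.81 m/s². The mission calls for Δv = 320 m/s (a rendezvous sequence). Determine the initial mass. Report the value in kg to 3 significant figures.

initial mass ≈ 136 kg

v_e = Isp · g₀ = 205 × 9.81 = 2011.1 m/s.
m₀/m_f = exp(Δv / v_e) = exp(320 / 2011.1) = exp(0.1591) = 1.1725.
m₀ = m_f × 1.1725 = 116 × 1.1725 = 136.01 kg.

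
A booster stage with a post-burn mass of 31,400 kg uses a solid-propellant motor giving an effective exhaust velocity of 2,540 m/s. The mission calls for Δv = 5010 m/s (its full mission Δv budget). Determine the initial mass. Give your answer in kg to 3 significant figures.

By the Tsiolkovsky rocket equation, m₀/m_f = exp(Δv / v_e) = exp(5010 / 2540.0) = exp(1.9724) = 7.1882.
m₀ = m_f × 7.1882 = 31,400 × 7.1882 = 225,709 kg.

initial mass ≈ 226000 kg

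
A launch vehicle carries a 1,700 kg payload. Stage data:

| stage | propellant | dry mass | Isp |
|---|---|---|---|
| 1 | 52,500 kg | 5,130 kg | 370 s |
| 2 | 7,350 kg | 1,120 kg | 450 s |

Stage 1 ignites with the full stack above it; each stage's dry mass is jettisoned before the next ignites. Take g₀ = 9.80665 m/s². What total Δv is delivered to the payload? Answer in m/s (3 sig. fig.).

Δv ≈ 11100 m/s

Ignition mass of stage 1 = 52,500+5,130 + 7,350+1,120 + 1,700 = 67,800 kg.
Stage 1: m₀ = 67,800 kg, m_f = 67,800 − 52,500 = 15,300 kg; Δv = 370×9.80665×ln(4.431) = 3628.5×1.4887 ≈ 5402 m/s.
Stage 2: m₀ = 10,170 kg, m_f = 10,170 − 7,350 = 2,820 kg; Δv = 450×9.80665×ln(3.606) = 4413.0×1.2827 ≈ 5661 m/s.
Total Δv = 5402 + 5661 = 11063 m/s.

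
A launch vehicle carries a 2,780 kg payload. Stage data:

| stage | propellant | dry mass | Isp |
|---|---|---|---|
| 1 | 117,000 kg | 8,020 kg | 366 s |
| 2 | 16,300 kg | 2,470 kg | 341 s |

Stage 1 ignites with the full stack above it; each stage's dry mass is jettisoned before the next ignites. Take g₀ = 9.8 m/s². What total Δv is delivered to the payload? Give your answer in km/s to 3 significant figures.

Δv ≈ 10.5 km/s

Ignition mass of stage 1 = 117,000+8,020 + 16,300+2,470 + 2,780 = 146,570 kg.
Stage 1: m₀ = 146,570 kg, m_f = 146,570 − 117,000 = 29,570 kg; Δv = 366×9.8×ln(4.957) = 3586.8×1.6007 ≈ 5742 m/s.
Stage 2: m₀ = 21,550 kg, m_f = 21,550 − 16,300 = 5,250 kg; Δv = 341×9.8×ln(4.105) = 3341.8×1.4121 ≈ 4719 m/s.
Total Δv = 5742 + 4719 = 10461 m/s.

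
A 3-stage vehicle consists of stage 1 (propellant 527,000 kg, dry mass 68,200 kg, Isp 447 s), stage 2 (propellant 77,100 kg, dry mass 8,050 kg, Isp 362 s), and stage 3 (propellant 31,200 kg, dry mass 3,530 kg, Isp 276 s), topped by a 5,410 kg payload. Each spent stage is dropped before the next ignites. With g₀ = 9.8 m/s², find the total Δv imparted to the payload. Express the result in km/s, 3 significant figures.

Δv ≈ 13.2 km/s

Ignition mass of stage 1 = 527,000+68,200 + 77,100+8,050 + 31,200+3,530 + 5,410 = 720,490 kg.
Stage 1: m₀ = 720,490 kg, m_f = 720,490 − 527,000 = 193,490 kg; Δv = 447×9.8×ln(3.724) = 4380.6×1.3147 ≈ 5759 m/s.
Stage 2: m₀ = 125,290 kg, m_f = 125,290 − 77,100 = 48,190 kg; Δv = 362×9.8×ln(2.6) = 3547.6×0.9555 ≈ 3390 m/s.
Stage 3: m₀ = 40,140 kg, m_f = 40,140 − 31,200 = 8,940 kg; Δv = 276×9.8×ln(4.49) = 2704.8×1.5018 ≈ 4062 m/s.
Total Δv = 5759 + 3390 + 4062 = 13211 m/s.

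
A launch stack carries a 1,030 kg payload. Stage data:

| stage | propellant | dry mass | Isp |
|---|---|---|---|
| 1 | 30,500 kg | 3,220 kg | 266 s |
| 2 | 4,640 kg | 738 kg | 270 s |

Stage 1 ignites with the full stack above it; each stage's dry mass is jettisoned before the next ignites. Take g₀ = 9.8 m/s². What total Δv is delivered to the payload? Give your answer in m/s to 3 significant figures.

Ignition mass of stage 1 = 30,500+3,220 + 4,640+738 + 1,030 = 40,128 kg.
Stage 1: m₀ = 40,128 kg, m_f = 40,128 − 30,500 = 9,628 kg; Δv = 266×9.8×ln(4.168) = 2606.8×1.4274 ≈ 3721 m/s.
Stage 2: m₀ = 6,408 kg, m_f = 6,408 − 4,640 = 1,768 kg; Δv = 270×9.8×ln(3.624) = 2646.0×1.2877 ≈ 3407 m/s.
Total Δv = 3721 + 3407 = 7128 m/s.

Δv ≈ 7130 m/s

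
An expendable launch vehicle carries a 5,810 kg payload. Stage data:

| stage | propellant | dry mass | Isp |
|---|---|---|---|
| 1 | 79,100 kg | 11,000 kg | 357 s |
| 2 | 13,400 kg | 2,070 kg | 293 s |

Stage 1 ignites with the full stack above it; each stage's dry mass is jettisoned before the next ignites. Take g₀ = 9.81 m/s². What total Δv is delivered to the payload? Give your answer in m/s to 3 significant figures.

Ignition mass of stage 1 = 79,100+11,000 + 13,400+2,070 + 5,810 = 111,380 kg.
Stage 1: m₀ = 111,380 kg, m_f = 111,380 − 79,100 = 32,280 kg; Δv = 357×9.81×ln(3.45) = 3502.2×1.2385 ≈ 4337 m/s.
Stage 2: m₀ = 21,280 kg, m_f = 21,280 − 13,400 = 7,880 kg; Δv = 293×9.81×ln(2.701) = 2874.3×0.9934 ≈ 2855 m/s.
Total Δv = 4337 + 2855 = 7192 m/s.

Δv ≈ 7190 m/s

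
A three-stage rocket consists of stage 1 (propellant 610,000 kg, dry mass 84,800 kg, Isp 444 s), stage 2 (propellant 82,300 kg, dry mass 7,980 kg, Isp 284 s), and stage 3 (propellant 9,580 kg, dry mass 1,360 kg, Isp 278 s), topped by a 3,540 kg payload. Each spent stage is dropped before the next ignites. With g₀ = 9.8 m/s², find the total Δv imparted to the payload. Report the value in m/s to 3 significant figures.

Δv ≈ 13500 m/s

Ignition mass of stage 1 = 610,000+84,800 + 82,300+7,980 + 9,580+1,360 + 3,540 = 799,560 kg.
Stage 1: m₀ = 799,560 kg, m_f = 799,560 − 610,000 = 189,560 kg; Δv = 444×9.8×ln(4.218) = 4351.2×1.4394 ≈ 6263 m/s.
Stage 2: m₀ = 104,760 kg, m_f = 104,760 − 82,300 = 22,460 kg; Δv = 284×9.8×ln(4.664) = 2783.2×1.5399 ≈ 4286 m/s.
Stage 3: m₀ = 14,480 kg, m_f = 14,480 − 9,580 = 4,900 kg; Δv = 278×9.8×ln(2.955) = 2724.4×1.0835 ≈ 2952 m/s.
Total Δv = 6263 + 4286 + 2952 = 13501 m/s.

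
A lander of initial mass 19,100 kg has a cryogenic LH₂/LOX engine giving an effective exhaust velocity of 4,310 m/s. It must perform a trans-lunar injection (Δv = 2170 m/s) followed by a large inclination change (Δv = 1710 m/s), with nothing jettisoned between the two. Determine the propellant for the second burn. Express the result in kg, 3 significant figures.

propellant for the second burn ≈ 3780 kg

After the first burn: m = 19100 × exp(−2170/4310.0) = 19100 × 0.60442 = 11,544.4 kg.
After the second burn: m = 11,544.4 × exp(−1710/4310.0) = 11,544.4 × 0.67250 = 7,763.61 kg.
Second-burn propellant = 11,544.4 − 7,763.61 = 3,780.79 kg.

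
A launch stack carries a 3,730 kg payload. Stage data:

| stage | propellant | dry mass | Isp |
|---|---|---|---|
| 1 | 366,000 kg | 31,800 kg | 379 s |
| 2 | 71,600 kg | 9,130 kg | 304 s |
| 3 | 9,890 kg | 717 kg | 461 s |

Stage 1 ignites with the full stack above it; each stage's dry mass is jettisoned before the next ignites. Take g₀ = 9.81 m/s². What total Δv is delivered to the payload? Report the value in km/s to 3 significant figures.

Δv ≈ 14.5 km/s

Ignition mass of stage 1 = 366,000+31,800 + 71,600+9,130 + 9,890+717 + 3,730 = 492,867 kg.
Stage 1: m₀ = 492,867 kg, m_f = 492,867 − 366,000 = 126,867 kg; Δv = 379×9.81×ln(3.885) = 3718.0×1.3571 ≈ 5046 m/s.
Stage 2: m₀ = 95,067 kg, m_f = 95,067 − 71,600 = 23,467 kg; Δv = 304×9.81×ln(4.051) = 2982.2×1.3990 ≈ 4172 m/s.
Stage 3: m₀ = 14,337 kg, m_f = 14,337 − 9,890 = 4,447 kg; Δv = 461×9.81×ln(3.224) = 4522.4×1.1706 ≈ 5294 m/s.
Total Δv = 5046 + 4172 + 5294 = 14512 m/s.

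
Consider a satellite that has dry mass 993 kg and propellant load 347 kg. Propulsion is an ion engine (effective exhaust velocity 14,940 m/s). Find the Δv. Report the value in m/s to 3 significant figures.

m₀ = m_dry + m_prop = 993 + 347 = 1,340 kg.
Rocket equation: Δv = v_e · ln(m₀/m_f) = 14940.0 × ln(1.349) = 14940.0 × 0.2997 ≈ 4477.4 m/s.

Δv ≈ 4480 m/s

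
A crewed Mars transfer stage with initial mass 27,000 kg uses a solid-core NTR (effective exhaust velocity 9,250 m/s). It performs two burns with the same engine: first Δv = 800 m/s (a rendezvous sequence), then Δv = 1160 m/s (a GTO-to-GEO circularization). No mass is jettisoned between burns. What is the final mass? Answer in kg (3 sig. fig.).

After the first burn: m = 27000 × exp(−800/9250.0) = 27000 × 0.91715 = 24,763.1 kg.
After the second burn: m = 24,763.1 × exp(−1160/9250.0) = 24,763.1 × 0.88214 = 21,844.5 kg.

final mass ≈ 21800 kg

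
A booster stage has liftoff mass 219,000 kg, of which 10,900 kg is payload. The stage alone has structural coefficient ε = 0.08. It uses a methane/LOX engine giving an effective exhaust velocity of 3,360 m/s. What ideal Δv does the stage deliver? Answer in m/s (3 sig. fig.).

Stage wet mass = m₀ − payload = 219,000 − 10,900 = 208,100 kg.
Stage dry mass = ε × stage wet mass = 0.08 × 208,100 = 16,648 kg.
Burnout mass m_f = stage dry + payload = 16,648 + 10,900 = 27,548 kg.
Rocket equation: Δv = v_e · ln(219,000/27,548) = 3360.0 × ln(7.95) = 3360.0 × 2.0731 ≈ 6966 m/s.

Δv ≈ 6970 m/s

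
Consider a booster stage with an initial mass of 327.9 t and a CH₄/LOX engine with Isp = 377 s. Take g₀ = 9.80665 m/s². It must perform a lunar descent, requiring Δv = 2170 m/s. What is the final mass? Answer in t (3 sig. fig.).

final mass ≈ 182 t

v_e = Isp · g₀ = 377 × 9.80665 = 3697.1 m/s.
m₀/m_f = exp(Δv / v_e) = exp(2170 / 3697.1) = exp(0.5869) = 1.7985.
m_f = m₀ / 1.7985 = 327.9 / 1.7985 = 182.319 t.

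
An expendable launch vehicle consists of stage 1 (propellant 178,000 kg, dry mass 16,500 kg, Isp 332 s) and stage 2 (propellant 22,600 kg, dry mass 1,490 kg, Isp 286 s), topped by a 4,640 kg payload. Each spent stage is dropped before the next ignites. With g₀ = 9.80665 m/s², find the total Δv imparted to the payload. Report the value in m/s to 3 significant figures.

Δv ≈ 9530 m/s

Ignition mass of stage 1 = 178,000+16,500 + 22,600+1,490 + 4,640 = 223,230 kg.
Stage 1: m₀ = 223,230 kg, m_f = 223,230 − 178,000 = 45,230 kg; Δv = 332×9.80665×ln(4.935) = 3255.8×1.5964 ≈ 5198 m/s.
Stage 2: m₀ = 28,730 kg, m_f = 28,730 − 22,600 = 6,130 kg; Δv = 286×9.80665×ln(4.687) = 2804.7×1.5447 ≈ 4333 m/s.
Total Δv = 5198 + 4333 = 9531 m/s.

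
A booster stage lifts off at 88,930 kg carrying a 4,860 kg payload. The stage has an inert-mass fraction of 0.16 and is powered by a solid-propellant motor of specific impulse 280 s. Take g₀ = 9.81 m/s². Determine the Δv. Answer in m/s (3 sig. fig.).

Stage wet mass = m₀ − payload = 88,930 − 4,860 = 84,070 kg.
Stage dry mass = ε × stage wet mass = 0.16 × 84,070 = 13,451.2 kg.
Burnout mass m_f = stage dry + payload = 13,451.2 + 4,860 = 18,311.2 kg.
v_e = Isp · g₀ = 280 × 9.81 = 2746.8 m/s.
Using Δv = v_e ln(m₀/m_f): Δv = v_e · ln(88,930/18,311.2) = 2746.8 × ln(4.857) = 2746.8 × 1.5803 ≈ 4341 m/s.

Δv ≈ 4340 m/s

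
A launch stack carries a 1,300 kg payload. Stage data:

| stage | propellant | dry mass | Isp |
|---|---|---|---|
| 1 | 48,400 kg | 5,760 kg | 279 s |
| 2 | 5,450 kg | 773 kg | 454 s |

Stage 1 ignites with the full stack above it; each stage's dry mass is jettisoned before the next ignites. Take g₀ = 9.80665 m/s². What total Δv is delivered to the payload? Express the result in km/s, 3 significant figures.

Ignition mass of stage 1 = 48,400+5,760 + 5,450+773 + 1,300 = 61,683 kg.
Stage 1: m₀ = 61,683 kg, m_f = 61,683 − 48,400 = 13,283 kg; Δv = 279×9.80665×ln(4.644) = 2736.1×1.5355 ≈ 4201 m/s.
Stage 2: m₀ = 7,523 kg, m_f = 7,523 − 5,450 = 2,073 kg; Δv = 454×9.80665×ln(3.629) = 4452.2×1.2890 ≈ 5739 m/s.
Total Δv = 4201 + 5739 = 9940 m/s.

Δv ≈ 9.94 km/s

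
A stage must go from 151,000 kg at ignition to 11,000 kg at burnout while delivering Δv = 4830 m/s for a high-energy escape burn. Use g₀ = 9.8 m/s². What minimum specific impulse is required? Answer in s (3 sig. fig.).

Isp ≈ 188 s

ln(m₀/m_f) = ln(151000/11000) = ln(13.73) = 2.6194.
v_e = Δv / ln(m₀/m_f) = 4830 / 2.6194 = 1843.9 m/s.
Isp = v_e / g₀ = 1843.9 / 9.8 = 188.2 s.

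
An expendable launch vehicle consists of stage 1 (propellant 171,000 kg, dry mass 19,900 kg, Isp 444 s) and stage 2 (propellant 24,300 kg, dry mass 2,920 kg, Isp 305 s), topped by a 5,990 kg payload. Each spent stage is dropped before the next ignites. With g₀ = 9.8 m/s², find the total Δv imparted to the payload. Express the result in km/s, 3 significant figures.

Ignition mass of stage 1 = 171,000+19,900 + 24,300+2,920 + 5,990 = 224,110 kg.
Stage 1: m₀ = 224,110 kg, m_f = 224,110 − 171,000 = 53,110 kg; Δv = 444×9.8×ln(4.22) = 4351.2×1.4398 ≈ 6265 m/s.
Stage 2: m₀ = 33,210 kg, m_f = 33,210 − 24,300 = 8,910 kg; Δv = 305×9.8×ln(3.727) = 2989.0×1.3157 ≈ 3933 m/s.
Total Δv = 6265 + 3933 = 10198 m/s.

Δv ≈ 10.2 km/s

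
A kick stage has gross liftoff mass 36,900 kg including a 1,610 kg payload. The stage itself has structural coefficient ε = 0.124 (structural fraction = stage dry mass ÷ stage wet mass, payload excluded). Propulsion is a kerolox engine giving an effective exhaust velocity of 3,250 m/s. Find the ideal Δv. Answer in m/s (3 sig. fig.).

Stage wet mass = m₀ − payload = 36,900 − 1,610 = 35,290 kg.
Stage dry mass = ε × stage wet mass = 0.124 × 35,290 = 4,375.96 kg.
Burnout mass m_f = stage dry + payload = 4,375.96 + 1,610 = 5,985.96 kg.
Δv = v_e · ln(36,900/5,985.96) = 3250.0 × ln(6.164) = 3250.0 × 1.8188 ≈ 5911 m/s.

Δv ≈ 5910 m/s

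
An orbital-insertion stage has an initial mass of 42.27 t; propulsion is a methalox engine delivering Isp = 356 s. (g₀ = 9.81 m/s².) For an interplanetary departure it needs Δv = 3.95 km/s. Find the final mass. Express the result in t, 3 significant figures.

final mass ≈ 13.6 t

v_e = Isp · g₀ = 356 × 9.81 = 3492.4 m/s.
m₀/m_f = exp(Δv / v_e) = exp(3950 / 3492.4) = exp(1.1310) = 3.0989.
m_f = m₀ / 3.0989 = 42.27 / 3.0989 = 13.6403 t.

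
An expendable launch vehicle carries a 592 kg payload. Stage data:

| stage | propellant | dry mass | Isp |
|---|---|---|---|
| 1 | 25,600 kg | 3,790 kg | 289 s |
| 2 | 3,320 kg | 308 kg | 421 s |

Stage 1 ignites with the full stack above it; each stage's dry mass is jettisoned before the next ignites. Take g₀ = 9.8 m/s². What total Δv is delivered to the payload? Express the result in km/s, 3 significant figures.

Δv ≈ 10.4 km/s

Ignition mass of stage 1 = 25,600+3,790 + 3,320+308 + 592 = 33,610 kg.
Stage 1: m₀ = 33,610 kg, m_f = 33,610 − 25,600 = 8,010 kg; Δv = 289×9.8×ln(4.196) = 2832.2×1.4341 ≈ 4062 m/s.
Stage 2: m₀ = 4,220 kg, m_f = 4,220 − 3,320 = 900 kg; Δv = 421×9.8×ln(4.689) = 4125.8×1.5452 ≈ 6375 m/s.
Total Δv = 4062 + 6375 = 10437 m/s.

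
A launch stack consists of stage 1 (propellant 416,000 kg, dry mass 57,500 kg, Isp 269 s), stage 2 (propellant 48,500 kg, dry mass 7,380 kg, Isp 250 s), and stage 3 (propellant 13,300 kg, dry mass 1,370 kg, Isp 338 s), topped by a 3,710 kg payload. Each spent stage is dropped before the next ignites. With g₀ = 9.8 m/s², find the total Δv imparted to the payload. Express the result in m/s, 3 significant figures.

Ignition mass of stage 1 = 416,000+57,500 + 48,500+7,380 + 13,300+1,370 + 3,710 = 547,760 kg.
Stage 1: m₀ = 547,760 kg, m_f = 547,760 − 416,000 = 131,760 kg; Δv = 269×9.8×ln(4.157) = 2636.2×1.4249 ≈ 3756 m/s.
Stage 2: m₀ = 74,260 kg, m_f = 74,260 − 48,500 = 25,760 kg; Δv = 250×9.8×ln(2.883) = 2450.0×1.0587 ≈ 2594 m/s.
Stage 3: m₀ = 18,380 kg, m_f = 18,380 − 13,300 = 5,080 kg; Δv = 338×9.8×ln(3.618) = 3312.4×1.2860 ≈ 4260 m/s.
Total Δv = 3756 + 2594 + 4260 = 10610 m/s.

Δv ≈ 10600 m/s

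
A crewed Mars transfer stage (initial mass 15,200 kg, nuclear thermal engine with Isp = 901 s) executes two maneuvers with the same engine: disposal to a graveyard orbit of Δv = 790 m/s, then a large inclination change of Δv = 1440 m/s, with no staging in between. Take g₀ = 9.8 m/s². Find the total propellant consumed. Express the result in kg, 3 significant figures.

total propellant consumed ≈ 3390 kg

v_e = Isp · g₀ = 901 × 9.8 = 8829.8 m/s.
After the first burn: m = 15200 × exp(−790/8829.8) = 15200 × 0.91442 = 13,899.2 kg.
After the second burn: m = 13,899.2 × exp(−1440/8829.8) = 13,899.2 × 0.84952 = 11,807.6 kg.
Total propellant = m₀ − m_final = 15200 − 11,807.6 = 3,392.4 kg.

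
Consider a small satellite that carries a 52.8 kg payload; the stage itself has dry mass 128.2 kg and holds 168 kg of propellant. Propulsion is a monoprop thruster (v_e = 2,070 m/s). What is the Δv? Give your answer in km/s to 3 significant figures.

Δv ≈ 1.36 km/s

m₀ = payload + dry + propellant = 52.8 + 128.2 + 168 = 349 kg.
m_f = payload + dry = 52.8 + 128.2 = 181 kg.
Δv = v_e · ln(m₀/m_f) = 2070.0 × ln(1.928) = 2070.0 × 0.6566 ≈ 1359.1 m/s.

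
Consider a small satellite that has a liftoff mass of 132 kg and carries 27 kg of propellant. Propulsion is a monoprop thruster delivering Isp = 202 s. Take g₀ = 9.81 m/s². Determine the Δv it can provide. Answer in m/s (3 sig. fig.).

Δv ≈ 453 m/s

v_e = Isp · g₀ = 202 × 9.81 = 1981.6 m/s.
m_f = m₀ − m_prop = 132 − 27 = 105 kg.
Rocket equation: Δv = v_e · ln(m₀/m_f) = 1981.6 × ln(1.257) = 1981.6 × 0.2288 ≈ 453.5 m/s.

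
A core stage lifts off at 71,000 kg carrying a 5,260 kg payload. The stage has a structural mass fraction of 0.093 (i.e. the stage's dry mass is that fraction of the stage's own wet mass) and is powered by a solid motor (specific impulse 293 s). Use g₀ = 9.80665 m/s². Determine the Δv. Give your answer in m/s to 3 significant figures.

Δv ≈ 5260 m/s

Stage wet mass = m₀ − payload = 71,000 − 5,260 = 65,740 kg.
Stage dry mass = ε × stage wet mass = 0.093 × 65,740 = 6,113.82 kg.
Burnout mass m_f = stage dry + payload = 6,113.82 + 5,260 = 11,373.82 kg.
v_e = Isp · g₀ = 293 × 9.80665 = 2873.3 m/s.
From the ideal rocket equation, Δv = v_e · ln(71,000/11,373.82) = 2873.3 × ln(6.242) = 2873.3 × 1.8314 ≈ 5262 m/s.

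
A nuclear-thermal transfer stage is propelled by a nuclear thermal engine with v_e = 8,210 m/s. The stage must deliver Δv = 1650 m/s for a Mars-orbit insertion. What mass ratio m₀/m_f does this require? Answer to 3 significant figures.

Rocket equation: m₀/m_f = exp(Δv / v_e) = exp(1650 / 8210.0) = exp(0.2010) = 1.2226.

mass ratio ≈ 1.22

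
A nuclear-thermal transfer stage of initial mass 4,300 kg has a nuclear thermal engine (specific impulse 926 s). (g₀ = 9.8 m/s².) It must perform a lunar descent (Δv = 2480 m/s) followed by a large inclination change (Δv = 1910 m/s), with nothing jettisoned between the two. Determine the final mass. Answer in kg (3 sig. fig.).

v_e = Isp · g₀ = 926 × 9.8 = 9074.8 m/s.
After the first burn: m = 4300 × exp(−2480/9074.8) = 4300 × 0.76088 = 3,271.78 kg.
After the second burn: m = 3,271.78 × exp(−1910/9074.8) = 3,271.78 × 0.81020 = 2,650.8 kg.

final mass ≈ 2650 kg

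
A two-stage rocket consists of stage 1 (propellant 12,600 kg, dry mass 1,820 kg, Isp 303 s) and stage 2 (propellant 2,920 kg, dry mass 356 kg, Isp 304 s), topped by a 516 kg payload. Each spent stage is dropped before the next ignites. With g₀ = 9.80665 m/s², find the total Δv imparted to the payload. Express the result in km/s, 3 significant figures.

Δv ≈ 7.88 km/s

Ignition mass of stage 1 = 12,600+1,820 + 2,920+356 + 516 = 18,212 kg.
Stage 1: m₀ = 18,212 kg, m_f = 18,212 − 12,600 = 5,612 kg; Δv = 303×9.80665×ln(3.245) = 2971.4×1.1772 ≈ 3498 m/s.
Stage 2: m₀ = 3,792 kg, m_f = 3,792 − 2,920 = 872 kg; Δv = 304×9.80665×ln(4.349) = 2981.2×1.4699 ≈ 4382 m/s.
Total Δv = 3498 + 4382 = 7880 m/s.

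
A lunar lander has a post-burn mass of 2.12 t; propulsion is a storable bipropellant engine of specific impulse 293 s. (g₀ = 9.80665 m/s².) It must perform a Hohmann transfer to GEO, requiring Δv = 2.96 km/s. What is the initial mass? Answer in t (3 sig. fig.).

v_e = Isp · g₀ = 293 × 9.80665 = 2873.3 m/s.
From the ideal rocket equation, m₀/m_f = exp(Δv / v_e) = exp(2960 / 2873.3) = exp(1.0302) = 2.8015.
m₀ = m_f × 2.8015 = 2.12 × 2.8015 = 5.93918 t.

initial mass ≈ 5.94 t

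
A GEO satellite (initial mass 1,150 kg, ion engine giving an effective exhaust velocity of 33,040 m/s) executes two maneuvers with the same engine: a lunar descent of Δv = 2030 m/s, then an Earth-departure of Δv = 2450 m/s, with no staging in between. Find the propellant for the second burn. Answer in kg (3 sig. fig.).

propellant for the second burn ≈ 77.3 kg

After the first burn: m = 1150 × exp(−2030/33040.0) = 1150 × 0.94041 = 1,081.47 kg.
After the second burn: m = 1,081.47 × exp(−2450/33040.0) = 1,081.47 × 0.92853 = 1,004.18 kg.
Second-burn propellant = 1,081.47 − 1,004.18 = 77.29 kg.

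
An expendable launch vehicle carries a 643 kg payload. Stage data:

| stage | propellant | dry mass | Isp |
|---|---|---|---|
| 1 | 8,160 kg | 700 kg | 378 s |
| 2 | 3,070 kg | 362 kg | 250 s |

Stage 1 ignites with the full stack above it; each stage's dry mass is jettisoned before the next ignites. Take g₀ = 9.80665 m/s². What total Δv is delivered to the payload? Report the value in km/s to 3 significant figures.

Ignition mass of stage 1 = 8,160+700 + 3,070+362 + 643 = 12,935 kg.
Stage 1: m₀ = 12,935 kg, m_f = 12,935 − 8,160 = 4,775 kg; Δv = 378×9.80665×ln(2.709) = 3706.9×0.9965 ≈ 3694 m/s.
Stage 2: m₀ = 4,075 kg, m_f = 4,075 − 3,070 = 1,005 kg; Δv = 250×9.80665×ln(4.055) = 2451.7×1.3999 ≈ 3432 m/s.
Total Δv = 3694 + 3432 = 7126 m/s.

Δv ≈ 7.13 km/s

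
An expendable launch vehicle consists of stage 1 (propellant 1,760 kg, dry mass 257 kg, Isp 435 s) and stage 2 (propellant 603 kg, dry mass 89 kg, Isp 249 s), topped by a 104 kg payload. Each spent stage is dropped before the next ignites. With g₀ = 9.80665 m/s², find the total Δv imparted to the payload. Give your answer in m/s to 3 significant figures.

Ignition mass of stage 1 = 1,760+257 + 603+89 + 104 = 2,813 kg.
Stage 1: m₀ = 2,813 kg, m_f = 2,813 − 1,760 = 1,053 kg; Δv = 435×9.80665×ln(2.671) = 4265.9×0.9826 ≈ 4192 m/s.
Stage 2: m₀ = 796 kg, m_f = 796 − 603 = 193 kg; Δv = 249×9.80665×ln(4.124) = 2441.9×1.4169 ≈ 3460 m/s.
Total Δv = 4192 + 3460 = 7652 m/s.

Δv ≈ 7650 m/s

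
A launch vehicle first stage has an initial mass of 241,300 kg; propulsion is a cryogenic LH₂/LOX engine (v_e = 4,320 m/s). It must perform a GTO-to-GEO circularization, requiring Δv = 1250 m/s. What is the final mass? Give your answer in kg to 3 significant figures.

m₀/m_f = exp(Δv / v_e) = exp(1250 / 4320.0) = exp(0.2894) = 1.3356.
m_f = m₀ / 1.3356 = 241,300 / 1.3356 = 180,668 kg.

final mass ≈ 181000 kg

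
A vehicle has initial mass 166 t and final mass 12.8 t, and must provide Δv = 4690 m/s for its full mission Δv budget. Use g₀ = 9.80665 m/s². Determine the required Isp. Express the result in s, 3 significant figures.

ln(m₀/m_f) = ln(166000/12800) = ln(12.97) = 2.5625.
v_e = Δv / ln(m₀/m_f) = 4690 / 2.5625 = 1830.2 m/s.
Isp = v_e / g₀ = 1830.2 / 9.80665 = 186.6 s.

Isp ≈ 187 s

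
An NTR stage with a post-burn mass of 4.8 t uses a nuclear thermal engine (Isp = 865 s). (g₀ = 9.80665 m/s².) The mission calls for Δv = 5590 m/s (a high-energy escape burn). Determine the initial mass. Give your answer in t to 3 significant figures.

initial mass ≈ 9.28 t

v_e = Isp · g₀ = 865 × 9.80665 = 8482.8 m/s.
From the ideal rocket equation, m₀/m_f = exp(Δv / v_e) = exp(5590 / 8482.8) = exp(0.6590) = 1.9328.
m₀ = m_f × 1.9328 = 4.8 × 1.9328 = 9.27744 t.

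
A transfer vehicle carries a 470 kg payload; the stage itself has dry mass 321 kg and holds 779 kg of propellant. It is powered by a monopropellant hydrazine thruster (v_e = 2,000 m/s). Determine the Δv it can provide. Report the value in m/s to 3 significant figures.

m₀ = payload + dry + propellant = 470 + 321 + 779 = 1,570 kg.
m_f = payload + dry = 470 + 321 = 791 kg.
Δv = v_e · ln(m₀/m_f) = 2000.0 × ln(1.985) = 2000.0 × 0.6855 ≈ 1371.1 m/s.

Δv ≈ 1370 m/s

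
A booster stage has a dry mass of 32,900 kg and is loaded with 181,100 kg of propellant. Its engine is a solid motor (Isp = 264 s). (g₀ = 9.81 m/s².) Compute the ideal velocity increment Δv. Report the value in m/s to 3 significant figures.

Δv ≈ 4850 m/s

v_e = Isp · g₀ = 264 × 9.81 = 2589.8 m/s.
m₀ = m_dry + m_prop = 32,900 + 181,100 = 214,000 kg.
Δv = v_e · ln(m₀/m_f) = 2589.8 × ln(6.505) = 2589.8 × 1.8725 ≈ 4849.5 m/s.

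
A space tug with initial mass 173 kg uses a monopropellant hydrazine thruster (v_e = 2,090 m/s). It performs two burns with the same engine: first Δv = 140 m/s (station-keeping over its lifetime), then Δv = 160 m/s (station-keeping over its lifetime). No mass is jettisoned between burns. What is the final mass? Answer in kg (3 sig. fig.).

After the first burn: m = 173 × exp(−140/2090.0) = 173 × 0.93521 = 161.791 kg.
After the second burn: m = 161.791 × exp(−160/2090.0) = 161.791 × 0.92630 = 149.867 kg.

final mass ≈ 150 kg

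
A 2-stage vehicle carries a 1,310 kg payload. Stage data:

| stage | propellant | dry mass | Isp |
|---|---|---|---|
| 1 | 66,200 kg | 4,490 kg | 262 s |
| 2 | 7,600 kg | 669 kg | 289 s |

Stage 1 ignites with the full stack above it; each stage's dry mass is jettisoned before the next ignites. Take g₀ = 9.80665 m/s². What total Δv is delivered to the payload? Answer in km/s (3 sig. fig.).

Ignition mass of stage 1 = 66,200+4,490 + 7,600+669 + 1,310 = 80,269 kg.
Stage 1: m₀ = 80,269 kg, m_f = 80,269 − 66,200 = 14,069 kg; Δv = 262×9.80665×ln(5.705) = 2569.3×1.7414 ≈ 4474 m/s.
Stage 2: m₀ = 9,579 kg, m_f = 9,579 − 7,600 = 1,979 kg; Δv = 289×9.80665×ln(4.84) = 2834.1×1.5770 ≈ 4469 m/s.
Total Δv = 4474 + 4469 = 8943 m/s.

Δv ≈ 8.94 km/s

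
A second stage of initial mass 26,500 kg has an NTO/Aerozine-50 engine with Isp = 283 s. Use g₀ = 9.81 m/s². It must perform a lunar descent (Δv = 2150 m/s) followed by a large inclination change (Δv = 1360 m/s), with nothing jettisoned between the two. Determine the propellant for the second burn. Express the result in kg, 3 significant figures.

v_e = Isp · g₀ = 283 × 9.81 = 2776.2 m/s.
After the first burn: m = 26500 × exp(−2150/2776.2) = 26500 × 0.46097 = 12,215.7 kg.
After the second burn: m = 12,215.7 × exp(−1360/2776.2) = 12,215.7 × 0.61270 = 7,484.56 kg.
Second-burn propellant = 12,215.7 − 7,484.56 = 4,731.14 kg.

propellant for the second burn ≈ 4730 kg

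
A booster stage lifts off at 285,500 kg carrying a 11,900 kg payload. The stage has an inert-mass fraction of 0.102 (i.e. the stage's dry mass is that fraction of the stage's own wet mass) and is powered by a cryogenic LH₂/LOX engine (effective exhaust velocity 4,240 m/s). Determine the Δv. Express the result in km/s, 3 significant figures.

Stage wet mass = m₀ − payload = 285,500 − 11,900 = 273,600 kg.
Stage dry mass = ε × stage wet mass = 0.102 × 273,600 = 27,907.2 kg.
Burnout mass m_f = stage dry + payload = 27,907.2 + 11,900 = 39,807.2 kg.
Δv = v_e · ln(285,500/39,807.2) = 4240.0 × ln(7.172) = 4240.0 × 1.9702 ≈ 8354 m/s.

Δv ≈ 8.35 km/s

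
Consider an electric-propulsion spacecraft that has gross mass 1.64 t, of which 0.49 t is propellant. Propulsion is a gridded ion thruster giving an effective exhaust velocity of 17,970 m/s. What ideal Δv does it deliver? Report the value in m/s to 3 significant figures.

Δv ≈ 6380 m/s

m_f = m₀ − m_prop = 1.64 − 0.49 = 1.15 t.
Rocket equation: Δv = v_e · ln(m₀/m_f) = 17970.0 × ln(1.426) = 17970.0 × 0.3549 ≈ 6378.2 m/s.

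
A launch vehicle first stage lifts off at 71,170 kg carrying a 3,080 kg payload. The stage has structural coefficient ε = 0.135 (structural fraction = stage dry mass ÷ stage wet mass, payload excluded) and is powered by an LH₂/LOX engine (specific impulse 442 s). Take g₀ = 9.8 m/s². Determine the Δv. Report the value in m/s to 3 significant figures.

Stage wet mass = m₀ − payload = 71,170 − 3,080 = 68,090 kg.
Stage dry mass = ε × stage wet mass = 0.135 × 68,090 = 9,192.15 kg.
Burnout mass m_f = stage dry + payload = 9,192.15 + 3,080 = 12,272.15 kg.
v_e = Isp · g₀ = 442 × 9.8 = 4331.6 m/s.
By the Tsiolkovsky rocket equation, Δv = v_e · ln(71,170/12,272.15) = 4331.6 × ln(5.799) = 4331.6 × 1.7577 ≈ 7614 m/s.

Δv ≈ 7610 m/s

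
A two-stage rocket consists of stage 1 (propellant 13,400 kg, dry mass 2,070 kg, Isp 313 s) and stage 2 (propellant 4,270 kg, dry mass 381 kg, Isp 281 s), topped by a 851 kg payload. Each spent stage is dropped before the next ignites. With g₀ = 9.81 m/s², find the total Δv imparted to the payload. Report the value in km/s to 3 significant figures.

Ignition mass of stage 1 = 13,400+2,070 + 4,270+381 + 851 = 20,972 kg.
Stage 1: m₀ = 20,972 kg, m_f = 20,972 − 13,400 = 7,572 kg; Δv = 313×9.81×ln(2.77) = 3070.5×1.0187 ≈ 3128 m/s.
Stage 2: m₀ = 5,502 kg, m_f = 5,502 − 4,270 = 1,232 kg; Δv = 281×9.81×ln(4.466) = 2756.6×1.4965 ≈ 4125 m/s.
Total Δv = 3128 + 4125 = 7253 m/s.

Δv ≈ 7.25 km/s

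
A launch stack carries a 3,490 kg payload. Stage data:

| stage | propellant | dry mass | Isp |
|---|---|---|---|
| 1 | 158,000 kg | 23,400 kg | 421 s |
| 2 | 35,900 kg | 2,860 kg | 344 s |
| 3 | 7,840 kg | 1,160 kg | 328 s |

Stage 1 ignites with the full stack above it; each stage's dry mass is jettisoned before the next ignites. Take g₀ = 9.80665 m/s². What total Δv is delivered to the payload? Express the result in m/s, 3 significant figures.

Δv ≈ 11900 m/s

Ignition mass of stage 1 = 158,000+23,400 + 35,900+2,860 + 7,840+1,160 + 3,490 = 232,650 kg.
Stage 1: m₀ = 232,650 kg, m_f = 232,650 − 158,000 = 74,650 kg; Δv = 421×9.80665×ln(3.117) = 4128.6×1.1367 ≈ 4693 m/s.
Stage 2: m₀ = 51,250 kg, m_f = 51,250 − 35,900 = 15,350 kg; Δv = 344×9.80665×ln(3.339) = 3373.5×1.2056 ≈ 4067 m/s.
Stage 3: m₀ = 12,490 kg, m_f = 12,490 − 7,840 = 4,650 kg; Δv = 328×9.80665×ln(2.686) = 3216.6×0.9881 ≈ 3178 m/s.
Total Δv = 4693 + 4067 + 3178 = 11938 m/s.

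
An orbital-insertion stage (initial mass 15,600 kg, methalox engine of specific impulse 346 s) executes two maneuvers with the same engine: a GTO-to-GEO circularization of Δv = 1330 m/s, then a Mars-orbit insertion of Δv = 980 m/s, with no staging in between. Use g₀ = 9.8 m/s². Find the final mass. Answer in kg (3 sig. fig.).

final mass ≈ 7890 kg

v_e = Isp · g₀ = 346 × 9.8 = 3390.8 m/s.
After the first burn: m = 15600 × exp(−1330/3390.8) = 15600 × 0.67554 = 10,538.4 kg.
After the second burn: m = 10,538.4 × exp(−980/3390.8) = 10,538.4 × 0.74900 = 7,893.26 kg.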